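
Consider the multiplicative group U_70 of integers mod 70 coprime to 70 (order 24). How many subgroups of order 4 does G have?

3

|G| = 24 and 4 | 24, so subgroups of order 4 are possible by Lagrange.
The subgroups of order 4 are: {1, 13, 27, 29}; {1, 29, 41, 69}; {1, 29, 43, 57}.
So G has 3 subgroups of order 4.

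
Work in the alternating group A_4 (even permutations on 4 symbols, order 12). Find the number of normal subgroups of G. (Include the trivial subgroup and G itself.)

G has 10 subgroups. Checking conjugation-invariance by order — order 1: 1/1 normal; order 2: 0/3 normal; order 3: 0/4 normal; order 4: 1/1 normal; order 12: 1/1 normal.
Total normal subgroups: 3.

3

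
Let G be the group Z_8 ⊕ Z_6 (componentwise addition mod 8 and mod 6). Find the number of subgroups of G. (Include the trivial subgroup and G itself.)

22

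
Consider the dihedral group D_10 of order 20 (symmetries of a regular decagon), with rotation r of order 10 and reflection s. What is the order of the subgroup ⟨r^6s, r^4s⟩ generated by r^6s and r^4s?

|⟨r^6s⟩| = 2 and |⟨r^4s⟩| = 2, so |H| is a multiple of lcm(2, 2) = 2 and divides |G| = 20.
Closing under the operation: H = {e, r^2, r^4, r^6, r^8, s, r^2s, r^4s, r^6s, r^8s}, so |H| = 10.

10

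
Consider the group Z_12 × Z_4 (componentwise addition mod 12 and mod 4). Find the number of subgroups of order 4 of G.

7

|G| = 48 and 4 | 48, so subgroups of order 4 are possible by Lagrange.
The subgroups of order 4 are: {(0,0), (0,1), (0,2), (0,3)}; {(0,0), (0,2), (6,0), (6,2)}; {(0,0), (0,2), (6,1), (6,3)}; {(0,0), (3,0), (6,0), (9,0)}; … (7 in all).
So G has 7 subgroups of order 4.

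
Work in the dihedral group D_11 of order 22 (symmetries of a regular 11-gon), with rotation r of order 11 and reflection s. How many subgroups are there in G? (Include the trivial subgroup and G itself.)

|G| = 22, so by Lagrange every subgroup order divides 22. Divisors: 1, 2, 11, 22.
Subgroups by order — order 1: 1; order 2: 11; order 11: 1; order 22: 1.
Total: 1 + 11 + 1 + 1 = 14.

14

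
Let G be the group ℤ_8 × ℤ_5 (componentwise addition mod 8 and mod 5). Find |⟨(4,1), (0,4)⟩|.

|⟨(4,1)⟩| = 10 and |⟨(0,4)⟩| = 5, so |H| is a multiple of lcm(10, 5) = 10 and divides |G| = 40.
Closing under the operation: H = {(0,0), (0,1), (0,2), (0,3), (0,4), (4,0), (4,1), (4,2), (4,3), (4,4)}, so |H| = 10.

10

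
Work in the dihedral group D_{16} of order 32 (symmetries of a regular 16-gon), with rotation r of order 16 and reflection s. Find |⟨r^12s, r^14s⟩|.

16

|⟨r^12s⟩| = 2 and |⟨r^14s⟩| = 2, so |H| is a multiple of lcm(2, 2) = 2 and divides |G| = 32.
Closing under the operation: H = {e, r^2, r^4, r^6, r^8, r^10, r^12, r^14, s, r^2s, r^4s, r^6s, r^8s, r^10s, r^12s, r^14s}, so |H| = 16.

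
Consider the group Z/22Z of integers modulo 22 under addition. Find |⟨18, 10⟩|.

|⟨18⟩| = 11 and |⟨10⟩| = 11, so |H| is a multiple of lcm(11, 11) = 11 and divides |G| = 22.
Closing under the operation: H = {0, 2, 4, 6, 8, 10, 12, 14, 16, 18, 20}, so |H| = 11.

11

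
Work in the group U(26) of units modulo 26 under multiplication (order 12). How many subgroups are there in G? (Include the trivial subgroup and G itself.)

6

|G| = 12, so by Lagrange every subgroup order divides 12. Divisors: 1, 2, 3, 4, 6, 12.
Subgroups by order — order 1: 1; order 2: 1; order 3: 1; order 4: 1; order 6: 1; order 12: 1.
Total: 1 + 1 + 1 + 1 + 1 + 1 = 6.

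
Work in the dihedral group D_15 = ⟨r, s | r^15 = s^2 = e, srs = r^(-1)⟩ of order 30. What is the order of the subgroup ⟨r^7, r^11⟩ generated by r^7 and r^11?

|⟨r^7⟩| = 15 and |⟨r^11⟩| = 15, so |H| is a multiple of lcm(15, 15) = 15 and divides |G| = 30.
Closing under the operation: H = {e, r, r^2, r^3, r^4, r^5, r^6, r^7, r^8, r^9, r^10, r^11, r^12, r^13, r^14}, so |H| = 15.

15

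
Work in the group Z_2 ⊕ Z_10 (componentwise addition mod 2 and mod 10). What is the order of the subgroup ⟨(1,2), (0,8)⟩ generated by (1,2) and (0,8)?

10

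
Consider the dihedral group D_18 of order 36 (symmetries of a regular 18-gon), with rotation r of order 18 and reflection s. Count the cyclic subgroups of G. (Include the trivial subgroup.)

24

A cyclic subgroup of order d is generated by each of its φ(d) elements of order d, so the cyclic subgroups of order d number (#elements of order d)/φ(d).
Cyclic subgroups by order — order 1: 1; order 2: 19; order 3: 1; order 6: 1; order 9: 1; order 18: 1.
Total: 24.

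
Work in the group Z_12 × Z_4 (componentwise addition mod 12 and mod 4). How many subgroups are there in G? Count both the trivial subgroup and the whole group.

|G| = 48, so by Lagrange every subgroup order divides 48. Divisors: 1, 2, 3, 4, 6, 8, 12, 16, 24, 48.
Subgroups by order — order 1: 1; order 2: 3; order 3: 1; order 4: 7; order 6: 3; order 8: 3; order 12: 7; order 16: 1; order 24: 3; order 48: 1.
Total: 1 + 3 + 1 + 7 + 3 + 3 + 7 + 1 + 3 + 1 = 30.

30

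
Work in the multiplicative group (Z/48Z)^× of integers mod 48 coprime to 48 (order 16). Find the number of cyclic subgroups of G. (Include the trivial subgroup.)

Each element a generates a cyclic subgroup ⟨a⟩; distinct elements may generate the same one (a cyclic group of order d has φ(d) generators).
Cyclic subgroups by order — order 1: 1; order 2: 7; order 4: 4.
Total: 12.

12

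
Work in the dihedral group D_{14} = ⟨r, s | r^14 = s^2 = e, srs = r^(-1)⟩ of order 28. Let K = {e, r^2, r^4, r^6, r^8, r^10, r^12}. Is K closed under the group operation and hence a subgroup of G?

|K| = 7 divides |G| = 28, consistent with Lagrange.
K contains the identity, every element's inverse is in K, and K is closed under ·: it is a subgroup.
In fact K = ⟨r^4⟩.

Yes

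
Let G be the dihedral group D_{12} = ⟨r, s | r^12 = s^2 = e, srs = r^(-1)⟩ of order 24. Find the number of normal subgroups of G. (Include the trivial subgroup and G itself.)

G has 34 subgroups. Checking conjugation-invariance by order — order 1: 1/1 normal; order 2: 1/13 normal; order 3: 1/1 normal; order 4: 1/7 normal; order 6: 1/5 normal; order 8: 0/3 normal; order 12: 3/3 normal; order 24: 1/1 normal.
Total normal subgroups: 9.

9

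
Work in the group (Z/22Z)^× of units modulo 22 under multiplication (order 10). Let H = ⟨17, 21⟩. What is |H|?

10

|⟨17⟩| = 10 and |⟨21⟩| = 2, so |H| is a multiple of lcm(10, 2) = 10 and divides |G| = 10.
Closing {17, 21} under the group operation gives all of G, so |H| = 10.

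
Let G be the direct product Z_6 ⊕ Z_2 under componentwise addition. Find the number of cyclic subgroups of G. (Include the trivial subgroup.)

Each element a generates a cyclic subgroup ⟨a⟩; distinct elements may generate the same one (a cyclic group of order d has φ(d) generators).
Cyclic subgroups by order — order 1: 1; order 2: 3; order 3: 1; order 6: 3.
Total: 8.

8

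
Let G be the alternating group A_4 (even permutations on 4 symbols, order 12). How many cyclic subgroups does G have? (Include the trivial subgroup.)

Each element a generates a cyclic subgroup ⟨a⟩; distinct elements may generate the same one (a cyclic group of order d has φ(d) generators).
Cyclic subgroups by order — order 1: 1; order 2: 3; order 3: 4.
Total: 8.

8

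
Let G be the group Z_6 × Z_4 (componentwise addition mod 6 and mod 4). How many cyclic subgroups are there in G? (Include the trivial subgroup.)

A cyclic subgroup of order d is generated by each of its φ(d) elements of order d, so the cyclic subgroups of order d number (#elements of order d)/φ(d).
Cyclic subgroups by order — order 1: 1; order 2: 3; order 3: 1; order 4: 2; order 6: 3; order 12: 2.
Total: 12.

12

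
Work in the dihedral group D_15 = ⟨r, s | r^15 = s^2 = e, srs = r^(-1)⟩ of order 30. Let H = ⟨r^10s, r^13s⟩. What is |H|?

10

|⟨r^10s⟩| = 2 and |⟨r^13s⟩| = 2, so |H| is a multiple of lcm(2, 2) = 2 and divides |G| = 30.
Closing under the operation: H = {e, r^3, r^6, r^9, r^12, rs, r^4s, r^7s, r^10s, r^13s}, so |H| = 10.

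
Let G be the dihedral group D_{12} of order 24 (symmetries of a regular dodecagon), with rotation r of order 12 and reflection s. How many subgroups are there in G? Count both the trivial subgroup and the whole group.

34

|G| = 24, so by Lagrange every subgroup order divides 24. Divisors: 1, 2, 3, 4, 6, 8, 12, 24.
Subgroups by order — order 1: 1; order 2: 13; order 3: 1; order 4: 7; order 6: 5; order 8: 3; order 12: 3; order 24: 1.
Total: 1 + 13 + 1 + 7 + 5 + 3 + 3 + 1 = 34.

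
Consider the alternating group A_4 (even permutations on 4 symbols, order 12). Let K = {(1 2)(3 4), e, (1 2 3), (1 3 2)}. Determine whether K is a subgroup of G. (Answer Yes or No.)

Closure fails: (1 3 2) ∘ (1 2)(3 4) = (2 3 4) ∉ K. So K is not a subgroup.

No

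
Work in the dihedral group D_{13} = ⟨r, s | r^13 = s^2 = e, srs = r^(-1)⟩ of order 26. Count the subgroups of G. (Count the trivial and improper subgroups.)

16

|G| = 26, so by Lagrange every subgroup order divides 26. Divisors: 1, 2, 13, 26.
Subgroups by order — order 1: 1; order 2: 13; order 13: 1; order 26: 1.
Total: 1 + 13 + 1 + 1 = 16.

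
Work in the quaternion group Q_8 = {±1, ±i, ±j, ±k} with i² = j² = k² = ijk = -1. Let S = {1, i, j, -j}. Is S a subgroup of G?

i ∈ S but its inverse -i ∉ S, so S is not a subgroup.

No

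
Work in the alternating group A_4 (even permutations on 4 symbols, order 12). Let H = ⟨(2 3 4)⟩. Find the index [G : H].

4

|⟨(2 3 4)⟩| = 3 and |G| = 12.
By Lagrange, [G : H] = |G|/|H| = 12/3 = 4.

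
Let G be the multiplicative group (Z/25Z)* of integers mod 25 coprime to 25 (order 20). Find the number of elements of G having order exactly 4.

The elements of order 4 are: 7, 18.
That's 2.

2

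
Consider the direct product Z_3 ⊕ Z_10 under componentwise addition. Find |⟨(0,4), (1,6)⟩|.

|⟨(0,4)⟩| = 5 and |⟨(1,6)⟩| = 15, so |H| is a multiple of lcm(5, 15) = 15 and divides |G| = 30.
Closing under the operation: H = {(0,0), (0,2), (0,4), (0,6), (0,8), (1,0), (1,2), (1,4), (1,6), (1,8), (2,0), (2,2), (2,4), (2,6), (2,8)}, so |H| = 15.

15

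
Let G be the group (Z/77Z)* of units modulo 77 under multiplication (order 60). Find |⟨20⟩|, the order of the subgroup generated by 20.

10

Compute successive powers of 20 mod 77: 20, 15, 69, 71, 34, 64, 48, 36, …; 20^10 ≡ 1 (mod 77).
So |⟨20⟩| = 10.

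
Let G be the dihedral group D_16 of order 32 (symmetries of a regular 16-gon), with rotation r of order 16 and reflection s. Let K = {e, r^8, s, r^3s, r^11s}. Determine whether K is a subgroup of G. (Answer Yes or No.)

|K| = 5 does not divide |G| = 32, so by Lagrange K is not a subgroup.

No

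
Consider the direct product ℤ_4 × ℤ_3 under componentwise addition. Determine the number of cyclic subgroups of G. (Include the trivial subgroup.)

6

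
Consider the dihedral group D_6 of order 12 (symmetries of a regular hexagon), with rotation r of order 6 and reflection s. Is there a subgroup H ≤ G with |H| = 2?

Yes

2 | 12. A subgroup of order 2 is {e, r^2s}.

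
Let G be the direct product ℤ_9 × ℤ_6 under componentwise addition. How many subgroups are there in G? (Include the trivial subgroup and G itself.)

20

|G| = 54, so by Lagrange every subgroup order divides 54. Divisors: 1, 2, 3, 6, 9, 18, 27, 54.
Subgroups by order — order 1: 1; order 2: 1; order 3: 4; order 6: 4; order 9: 4; order 18: 4; order 27: 1; order 54: 1.
Total: 1 + 1 + 4 + 4 + 4 + 4 + 1 + 1 = 20.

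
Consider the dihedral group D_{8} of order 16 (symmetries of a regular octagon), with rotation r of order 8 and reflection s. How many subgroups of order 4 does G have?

|G| = 16 and 4 | 16, so subgroups of order 4 are possible by Lagrange.
The subgroups of order 4 are: {e, r^2, r^4, r^6}; {e, r^4, r^2s, r^6s}; {e, r^4, r^3s, r^7s}; {e, r^4, s, r^4s}; … (5 in all).
So G has 5 subgroups of order 4.

5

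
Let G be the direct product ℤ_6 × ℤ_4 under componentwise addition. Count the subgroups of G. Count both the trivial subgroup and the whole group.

16

|G| = 24, so by Lagrange every subgroup order divides 24. Divisors: 1, 2, 3, 4, 6, 8, 12, 24.
Subgroups by order — order 1: 1; order 2: 3; order 3: 1; order 4: 3; order 6: 3; order 8: 1; order 12: 3; order 24: 1.
Total: 1 + 3 + 1 + 3 + 3 + 1 + 3 + 1 = 16.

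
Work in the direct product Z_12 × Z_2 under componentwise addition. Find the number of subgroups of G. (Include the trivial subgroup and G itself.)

|G| = 24, so by Lagrange every subgroup order divides 24. Divisors: 1, 2, 3, 4, 6, 8, 12, 24.
Subgroups by order — order 1: 1; order 2: 3; order 3: 1; order 4: 3; order 6: 3; order 8: 1; order 12: 3; order 24: 1.
Total: 1 + 3 + 1 + 3 + 3 + 1 + 3 + 1 = 16.

16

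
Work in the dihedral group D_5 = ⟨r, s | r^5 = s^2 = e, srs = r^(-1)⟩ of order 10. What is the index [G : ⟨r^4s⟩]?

5

|⟨r^4s⟩| = 2 and |G| = 10.
By Lagrange, [G : H] = |G|/|H| = 10/2 = 5.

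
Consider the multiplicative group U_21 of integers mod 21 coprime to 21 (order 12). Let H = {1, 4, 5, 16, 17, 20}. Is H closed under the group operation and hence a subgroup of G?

|H| = 6 divides |G| = 12, consistent with Lagrange.
H contains the identity, every element's inverse is in H, and H is closed under ·: it is a subgroup.
In fact H = ⟨17⟩.

Yes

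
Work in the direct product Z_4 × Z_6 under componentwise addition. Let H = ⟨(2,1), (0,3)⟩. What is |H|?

12

|⟨(2,1)⟩| = 6 and |⟨(0,3)⟩| = 2, so |H| is a multiple of lcm(6, 2) = 6 and divides |G| = 24.
Closing under the operation: H = {(0,0), (0,1), (0,2), (0,3), (0,4), (0,5), (2,0), (2,1), (2,2), (2,3), (2,4), (2,5)}, so |H| = 12.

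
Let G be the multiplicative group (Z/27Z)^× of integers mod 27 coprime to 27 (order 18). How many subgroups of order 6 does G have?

|G| = 18 and 6 | 18, so subgroups of order 6 are possible by Lagrange.
The subgroups of order 6 are: {1, 8, 10, 17, 19, 26}.
So G has 1 subgroup of order 6.

1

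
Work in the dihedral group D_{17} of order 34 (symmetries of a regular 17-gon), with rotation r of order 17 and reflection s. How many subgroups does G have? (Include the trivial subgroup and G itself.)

|G| = 34, so by Lagrange every subgroup order divides 34. Divisors: 1, 2, 17, 34.
Subgroups by order — order 1: 1; order 2: 17; order 17: 1; order 34: 1.
Total: 1 + 17 + 1 + 1 = 20.

20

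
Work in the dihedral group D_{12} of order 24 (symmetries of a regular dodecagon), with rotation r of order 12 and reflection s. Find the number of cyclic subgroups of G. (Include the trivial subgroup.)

Each element a generates a cyclic subgroup ⟨a⟩; distinct elements may generate the same one (a cyclic group of order d has φ(d) generators).
Cyclic subgroups by order — order 1: 1; order 2: 13; order 3: 1; order 4: 1; order 6: 1; order 12: 1.
Total: 18.

18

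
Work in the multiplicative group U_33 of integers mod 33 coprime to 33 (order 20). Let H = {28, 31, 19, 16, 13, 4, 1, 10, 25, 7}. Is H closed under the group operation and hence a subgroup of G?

Yes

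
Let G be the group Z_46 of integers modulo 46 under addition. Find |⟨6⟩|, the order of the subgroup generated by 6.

In Z_46, the order of an element a is n/gcd(a, n).
gcd(6, 46) = 2, so |⟨6⟩| = 46/2 = 23.

23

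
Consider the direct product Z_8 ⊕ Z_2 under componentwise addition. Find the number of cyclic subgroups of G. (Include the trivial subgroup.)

8

A cyclic subgroup of order d is generated by each of its φ(d) elements of order d, so the cyclic subgroups of order d number (#elements of order d)/φ(d).
Cyclic subgroups by order — order 1: 1; order 2: 3; order 4: 2; order 8: 2.
Total: 8.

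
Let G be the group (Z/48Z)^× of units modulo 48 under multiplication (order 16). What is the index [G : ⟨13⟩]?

4

|⟨13⟩| = 4 and |G| = 16.
By Lagrange, [G : H] = |G|/|H| = 16/4 = 4.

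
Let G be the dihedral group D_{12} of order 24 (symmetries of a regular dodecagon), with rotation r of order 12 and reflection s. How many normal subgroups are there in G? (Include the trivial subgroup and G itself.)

G has 34 subgroups. Checking conjugation-invariance by order — order 1: 1/1 normal; order 2: 1/13 normal; order 3: 1/1 normal; order 4: 1/7 normal; order 6: 1/5 normal; order 8: 0/3 normal; order 12: 3/3 normal; order 24: 1/1 normal.
Total normal subgroups: 9.

9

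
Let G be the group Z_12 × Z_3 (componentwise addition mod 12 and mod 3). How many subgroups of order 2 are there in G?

|G| = 36 and 2 | 36, so subgroups of order 2 are possible by Lagrange.
The subgroups of order 2 are: {(0,0), (6,0)}.
So G has 1 subgroup of order 2.

1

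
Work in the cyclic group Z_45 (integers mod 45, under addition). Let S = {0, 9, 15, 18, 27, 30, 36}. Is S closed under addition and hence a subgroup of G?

No

|S| = 7 does not divide |G| = 45, so by Lagrange S is not a subgroup.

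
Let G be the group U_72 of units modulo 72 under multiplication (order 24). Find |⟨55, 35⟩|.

4

|⟨55⟩| = 2 and |⟨35⟩| = 2, so |H| is a multiple of lcm(2, 2) = 2 and divides |G| = 24.
Closing under the operation: H = {1, 35, 53, 55}, so |H| = 4.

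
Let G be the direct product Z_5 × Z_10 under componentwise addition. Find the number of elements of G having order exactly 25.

0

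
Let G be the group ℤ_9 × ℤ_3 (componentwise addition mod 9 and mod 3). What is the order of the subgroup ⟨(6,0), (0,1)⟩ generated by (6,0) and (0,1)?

9

|⟨(6,0)⟩| = 3 and |⟨(0,1)⟩| = 3, so |H| is a multiple of lcm(3, 3) = 3 and divides |G| = 27.
Closing under the operation: H = {(0,0), (0,1), (0,2), (3,0), (3,1), (3,2), (6,0), (6,1), (6,2)}, so |H| = 9.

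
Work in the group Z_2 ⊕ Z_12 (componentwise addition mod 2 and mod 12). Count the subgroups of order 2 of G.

|G| = 24 and 2 | 24, so subgroups of order 2 are possible by Lagrange.
The subgroups of order 2 are: {(0,0), (0,6)}; {(0,0), (1,0)}; {(0,0), (1,6)}.
So G has 3 subgroups of order 2.

3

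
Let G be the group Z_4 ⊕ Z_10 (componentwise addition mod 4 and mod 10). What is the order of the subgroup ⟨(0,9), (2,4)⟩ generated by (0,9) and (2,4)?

20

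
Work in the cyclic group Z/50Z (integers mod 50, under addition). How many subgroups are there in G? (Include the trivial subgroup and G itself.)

6

A cyclic group of order 50 has exactly one subgroup for each divisor of 50.
Divisors of 50: 1, 2, 5, 10, 25, 50.
So Z/50Z has 6 subgroups.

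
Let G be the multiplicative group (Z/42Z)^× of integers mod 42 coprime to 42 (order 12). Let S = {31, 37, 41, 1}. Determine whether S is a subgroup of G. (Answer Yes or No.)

No

37 ∈ S but its inverse 25 ∉ S, so S is not a subgroup.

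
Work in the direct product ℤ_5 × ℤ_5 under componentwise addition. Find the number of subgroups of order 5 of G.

|G| = 25 and 5 | 25, so subgroups of order 5 are possible by Lagrange.
The subgroups of order 5 are: {(0,0), (0,1), (0,2), (0,3), (0,4)}; {(0,0), (1,0), (2,0), (3,0), (4,0)}; {(0,0), (1,1), (2,2), (3,3), (4,4)}; {(0,0), (1,2), (2,4), (3,1), (4,3)}; … (6 in all).
So G has 6 subgroups of order 5.

6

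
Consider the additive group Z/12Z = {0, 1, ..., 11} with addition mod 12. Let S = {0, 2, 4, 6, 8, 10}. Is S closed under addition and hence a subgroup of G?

|S| = 6 divides |G| = 12, consistent with Lagrange.
S contains the identity, every element's inverse is in S, and S is closed under +: it is a subgroup.
In fact S = ⟨2⟩.

Yes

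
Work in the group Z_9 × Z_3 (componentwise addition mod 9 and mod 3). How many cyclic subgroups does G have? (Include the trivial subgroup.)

8

A cyclic subgroup of order d is generated by each of its φ(d) elements of order d, so the cyclic subgroups of order d number (#elements of order d)/φ(d).
Cyclic subgroups by order — order 1: 1; order 3: 4; order 9: 3.
Total: 8.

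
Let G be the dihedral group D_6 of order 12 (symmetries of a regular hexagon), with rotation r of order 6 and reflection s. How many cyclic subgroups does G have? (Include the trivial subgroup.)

Group the elements of G by the cyclic subgroup they generate; each cyclic subgroup of order d accounts for φ(d) elements.
Cyclic subgroups by order — order 1: 1; order 2: 7; order 3: 1; order 6: 1.
Total: 10.

10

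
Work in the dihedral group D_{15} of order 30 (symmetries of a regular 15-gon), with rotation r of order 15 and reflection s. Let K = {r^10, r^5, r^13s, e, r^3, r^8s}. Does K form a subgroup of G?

No

r^3 ∈ K but its inverse r^12 ∉ K, so K is not a subgroup.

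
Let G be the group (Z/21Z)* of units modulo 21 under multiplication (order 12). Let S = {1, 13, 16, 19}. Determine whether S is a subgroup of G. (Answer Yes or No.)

No

16 ∈ S but its inverse 4 ∉ S, so S is not a subgroup.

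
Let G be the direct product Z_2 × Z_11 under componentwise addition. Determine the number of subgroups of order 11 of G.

1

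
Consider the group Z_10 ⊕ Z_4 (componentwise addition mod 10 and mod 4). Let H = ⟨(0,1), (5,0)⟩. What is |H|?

|⟨(0,1)⟩| = 4 and |⟨(5,0)⟩| = 2, so |H| is a multiple of lcm(4, 2) = 4 and divides |G| = 40.
Closing under the operation: H = {(0,0), (0,1), (0,2), (0,3), (5,0), (5,1), (5,2), (5,3)}, so |H| = 8.

8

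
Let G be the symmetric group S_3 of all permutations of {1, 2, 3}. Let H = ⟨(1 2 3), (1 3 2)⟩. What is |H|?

3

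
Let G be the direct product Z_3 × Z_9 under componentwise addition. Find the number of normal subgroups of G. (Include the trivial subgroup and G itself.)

10

G is abelian, so every subgroup is normal.
G has 10 subgroups in total, hence 10 normal subgroups.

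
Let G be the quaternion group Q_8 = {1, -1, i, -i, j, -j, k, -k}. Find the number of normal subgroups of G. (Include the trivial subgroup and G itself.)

G has 6 subgroups. Checking conjugation-invariance by order — order 1: 1/1 normal; order 2: 1/1 normal; order 4: 3/3 normal; order 8: 1/1 normal.
Total normal subgroups: 6.

6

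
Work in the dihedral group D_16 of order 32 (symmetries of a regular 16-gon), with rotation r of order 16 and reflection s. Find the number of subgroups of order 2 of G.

17

|G| = 32 and 2 | 32, so subgroups of order 2 are possible by Lagrange.
The subgroups of order 2 are: {e, r^10s}; {e, r^11s}; {e, r^12s}; {e, r^13s}; … (17 in all).
So G has 17 subgroups of order 2.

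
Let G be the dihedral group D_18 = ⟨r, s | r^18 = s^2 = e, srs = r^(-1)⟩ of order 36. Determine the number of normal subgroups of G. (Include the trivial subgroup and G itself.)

9

G has 45 subgroups. Checking conjugation-invariance by order — order 1: 1/1 normal; order 2: 1/19 normal; order 3: 1/1 normal; order 4: 0/9 normal; order 6: 1/7 normal; order 9: 1/1 normal; order 12: 0/3 normal; order 18: 3/3 normal; order 36: 1/1 normal.
Total normal subgroups: 9.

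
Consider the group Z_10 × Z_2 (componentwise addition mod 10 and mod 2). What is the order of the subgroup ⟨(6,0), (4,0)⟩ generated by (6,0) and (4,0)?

5

|⟨(6,0)⟩| = 5 and |⟨(4,0)⟩| = 5, so |H| is a multiple of lcm(5, 5) = 5 and divides |G| = 20.
Closing under the operation: H = {(0,0), (2,0), (4,0), (6,0), (8,0)}, so |H| = 5.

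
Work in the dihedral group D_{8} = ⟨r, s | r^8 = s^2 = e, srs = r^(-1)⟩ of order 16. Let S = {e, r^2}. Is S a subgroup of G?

r^2 ∈ S but its inverse r^6 ∉ S, so S is not a subgroup.

No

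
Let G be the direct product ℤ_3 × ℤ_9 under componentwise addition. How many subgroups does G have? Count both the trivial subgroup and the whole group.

|G| = 27, so by Lagrange every subgroup order divides 27. Divisors: 1, 3, 9, 27.
Subgroups by order — order 1: 1; order 3: 4; order 9: 4; order 27: 1.
Total: 1 + 4 + 4 + 1 = 10.

10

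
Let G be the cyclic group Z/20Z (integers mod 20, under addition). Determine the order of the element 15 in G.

4

In Z/20Z, the order of an element a is n/gcd(a, n).
gcd(15, 20) = 5, so |⟨15⟩| = 20/5 = 4.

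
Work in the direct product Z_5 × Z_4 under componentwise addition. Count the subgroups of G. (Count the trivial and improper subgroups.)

6

|G| = 20, so by Lagrange every subgroup order divides 20. Divisors: 1, 2, 4, 5, 10, 20.
Subgroups by order — order 1: 1; order 2: 1; order 4: 1; order 5: 1; order 10: 1; order 20: 1.
Total: 1 + 1 + 1 + 1 + 1 + 1 = 6.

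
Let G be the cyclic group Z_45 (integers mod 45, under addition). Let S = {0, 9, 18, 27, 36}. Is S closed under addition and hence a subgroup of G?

|S| = 5 divides |G| = 45, consistent with Lagrange.
S contains the identity, every element's inverse is in S, and S is closed under +: it is a subgroup.
In fact S = ⟨18⟩.

Yes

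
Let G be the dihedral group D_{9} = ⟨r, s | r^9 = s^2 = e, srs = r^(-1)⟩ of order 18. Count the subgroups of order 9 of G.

1

|G| = 18 and 9 | 18, so subgroups of order 9 are possible by Lagrange.
The subgroups of order 9 are: {e, r, r^2, r^3, r^4, r^5, r^6, r^7, r^8}.
So G has 1 subgroup of order 9.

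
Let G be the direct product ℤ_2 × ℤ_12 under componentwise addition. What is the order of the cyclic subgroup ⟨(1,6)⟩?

The order of (1,6) in Z_2 × Z_12 is lcm(ord(1) in Z_2, ord(6) in Z_12).
ord(1) = 2 and ord(6) = 2, so |⟨(1,6)⟩| = lcm(2, 2) = 2.

2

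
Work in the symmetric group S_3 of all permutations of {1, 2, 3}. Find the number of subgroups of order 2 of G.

3

|G| = 6 and 2 | 6, so subgroups of order 2 are possible by Lagrange.
The subgroups of order 2 are: {e, (1 2)}; {e, (1 3)}; {e, (2 3)}.
So G has 3 subgroups of order 2.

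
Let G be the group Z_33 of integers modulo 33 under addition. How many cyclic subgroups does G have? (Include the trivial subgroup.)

A cyclic subgroup of order d is generated by each of its φ(d) elements of order d, so the cyclic subgroups of order d number (#elements of order d)/φ(d).
Cyclic subgroups by order — order 1: 1; order 3: 1; order 11: 1; order 33: 1.
Total: 4.

4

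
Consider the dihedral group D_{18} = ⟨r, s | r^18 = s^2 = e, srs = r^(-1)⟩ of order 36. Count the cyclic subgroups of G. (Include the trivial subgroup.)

Each element a generates a cyclic subgroup ⟨a⟩; distinct elements may generate the same one (a cyclic group of order d has φ(d) generators).
Cyclic subgroups by order — order 1: 1; order 2: 19; order 3: 1; order 6: 1; order 9: 1; order 18: 1.
Total: 24.

24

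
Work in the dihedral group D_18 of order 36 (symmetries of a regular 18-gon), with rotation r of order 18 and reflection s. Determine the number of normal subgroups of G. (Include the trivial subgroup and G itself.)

9

G has 45 subgroups. Checking conjugation-invariance by order — order 1: 1/1 normal; order 2: 1/19 normal; order 3: 1/1 normal; order 4: 0/9 normal; order 6: 1/7 normal; order 9: 1/1 normal; order 12: 0/3 normal; order 18: 3/3 normal; order 36: 1/1 normal.
Total normal subgroups: 9.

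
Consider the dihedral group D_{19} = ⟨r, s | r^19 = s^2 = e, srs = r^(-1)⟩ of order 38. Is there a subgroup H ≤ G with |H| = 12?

No

12 does not divide |G| = 38, so by Lagrange no subgroup of order 12 exists.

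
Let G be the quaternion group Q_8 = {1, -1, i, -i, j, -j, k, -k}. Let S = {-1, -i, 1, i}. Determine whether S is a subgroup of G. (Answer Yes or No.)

Yes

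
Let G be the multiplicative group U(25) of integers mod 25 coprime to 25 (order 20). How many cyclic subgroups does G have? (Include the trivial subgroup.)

Group the elements of G by the cyclic subgroup they generate; each cyclic subgroup of order d accounts for φ(d) elements.
Cyclic subgroups by order — order 1: 1; order 2: 1; order 4: 1; order 5: 1; order 10: 1; order 20: 1.
Total: 6.

6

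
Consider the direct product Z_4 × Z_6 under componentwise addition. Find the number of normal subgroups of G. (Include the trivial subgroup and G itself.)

16

G is abelian, so every subgroup is normal.
G has 16 subgroups in total, hence 16 normal subgroups.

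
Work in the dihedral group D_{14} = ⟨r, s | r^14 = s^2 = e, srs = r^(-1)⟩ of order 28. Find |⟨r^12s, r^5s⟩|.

|⟨r^12s⟩| = 2 and |⟨r^5s⟩| = 2, so |H| is a multiple of lcm(2, 2) = 2 and divides |G| = 28.
Closing under the operation: H = {e, r^7, r^5s, r^12s}, so |H| = 4.

4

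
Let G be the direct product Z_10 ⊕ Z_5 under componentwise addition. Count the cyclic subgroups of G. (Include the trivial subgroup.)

14

Group the elements of G by the cyclic subgroup they generate; each cyclic subgroup of order d accounts for φ(d) elements.
Cyclic subgroups by order — order 1: 1; order 2: 1; order 5: 6; order 10: 6.
Total: 14.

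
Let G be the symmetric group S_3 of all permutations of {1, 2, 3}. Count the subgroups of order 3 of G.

|G| = 6 and 3 | 6, so subgroups of order 3 are possible by Lagrange.
The subgroups of order 3 are: {e, (1 2 3), (1 3 2)}.
So G has 1 subgroup of order 3.

1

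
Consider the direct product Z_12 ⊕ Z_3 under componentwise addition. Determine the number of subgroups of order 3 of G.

|G| = 36 and 3 | 36, so subgroups of order 3 are possible by Lagrange.
The subgroups of order 3 are: {(0,0), (0,1), (0,2)}; {(0,0), (4,0), (8,0)}; {(0,0), (4,1), (8,2)}; {(0,0), (4,2), (8,1)}.
So G has 4 subgroups of order 3.

4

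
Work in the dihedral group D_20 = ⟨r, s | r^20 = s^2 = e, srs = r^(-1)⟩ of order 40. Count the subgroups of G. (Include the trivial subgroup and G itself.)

48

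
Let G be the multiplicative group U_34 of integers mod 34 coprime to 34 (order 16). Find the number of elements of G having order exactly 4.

2

The elements of order 4 are: 13, 21.
That's 2.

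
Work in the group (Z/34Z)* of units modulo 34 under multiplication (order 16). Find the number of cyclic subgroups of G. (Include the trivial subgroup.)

5

A cyclic subgroup of order d is generated by each of its φ(d) elements of order d, so the cyclic subgroups of order d number (#elements of order d)/φ(d).
Cyclic subgroups by order — order 1: 1; order 2: 1; order 4: 1; order 8: 1; order 16: 1.
Total: 5.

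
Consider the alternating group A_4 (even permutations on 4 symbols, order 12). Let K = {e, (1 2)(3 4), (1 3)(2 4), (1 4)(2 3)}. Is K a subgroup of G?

|K| = 4 divides |G| = 12, consistent with Lagrange.
K contains the identity, every element's inverse is in K, and K is closed under ∘: it is a subgroup.

Yes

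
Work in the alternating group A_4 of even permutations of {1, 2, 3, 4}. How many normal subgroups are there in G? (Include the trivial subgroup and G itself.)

G has 10 subgroups. Checking conjugation-invariance by order — order 1: 1/1 normal; order 2: 0/3 normal; order 3: 0/4 normal; order 4: 1/1 normal; order 12: 1/1 normal.
Total normal subgroups: 3.

3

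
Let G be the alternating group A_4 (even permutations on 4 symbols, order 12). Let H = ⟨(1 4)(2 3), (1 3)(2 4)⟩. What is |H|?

4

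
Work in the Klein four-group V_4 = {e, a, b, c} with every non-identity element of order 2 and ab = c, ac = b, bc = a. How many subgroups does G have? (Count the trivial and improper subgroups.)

|G| = 4, so by Lagrange every subgroup order divides 4. Divisors: 1, 2, 4.
Subgroups by order — order 1: 1; order 2: 3; order 4: 1.
Total: 1 + 3 + 1 = 5.

5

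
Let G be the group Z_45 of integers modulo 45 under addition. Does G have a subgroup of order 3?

Yes

3 | 45. A subgroup of order 3 is {0, 15, 30}.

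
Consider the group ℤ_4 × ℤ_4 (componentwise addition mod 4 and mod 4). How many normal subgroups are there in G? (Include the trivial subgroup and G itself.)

15

G is abelian, so every subgroup is normal.
G has 15 subgroups in total, hence 15 normal subgroups.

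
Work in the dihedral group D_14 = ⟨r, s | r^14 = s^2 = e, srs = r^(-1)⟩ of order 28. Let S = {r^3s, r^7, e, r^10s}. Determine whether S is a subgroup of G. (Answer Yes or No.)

|S| = 4 divides |G| = 28, consistent with Lagrange.
S contains the identity, every element's inverse is in S, and S is closed under ·: it is a subgroup.

Yes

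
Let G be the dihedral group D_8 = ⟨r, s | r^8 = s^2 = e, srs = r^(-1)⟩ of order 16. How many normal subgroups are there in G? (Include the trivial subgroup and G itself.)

7

G has 19 subgroups. Checking conjugation-invariance by order — order 1: 1/1 normal; order 2: 1/9 normal; order 4: 1/5 normal; order 8: 3/3 normal; order 16: 1/1 normal.
Total normal subgroups: 7.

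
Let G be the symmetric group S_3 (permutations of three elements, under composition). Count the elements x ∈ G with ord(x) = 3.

2

The elements of order 3 are: (1 2 3), (1 3 2).
That's 2.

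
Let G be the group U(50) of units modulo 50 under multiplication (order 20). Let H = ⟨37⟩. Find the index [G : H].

1

|⟨37⟩| = 20 and |G| = 20.
By Lagrange, [G : H] = |G|/|H| = 20/20 = 1.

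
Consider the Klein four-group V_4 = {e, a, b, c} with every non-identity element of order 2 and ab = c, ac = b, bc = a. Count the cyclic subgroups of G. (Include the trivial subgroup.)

Each element a generates a cyclic subgroup ⟨a⟩; distinct elements may generate the same one (a cyclic group of order d has φ(d) generators).
Cyclic subgroups by order — order 1: 1; order 2: 3.
Total: 4.

4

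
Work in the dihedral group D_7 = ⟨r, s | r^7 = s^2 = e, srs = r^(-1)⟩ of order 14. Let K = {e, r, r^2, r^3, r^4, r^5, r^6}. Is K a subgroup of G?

|K| = 7 divides |G| = 14, consistent with Lagrange.
K contains the identity, every element's inverse is in K, and K is closed under ·: it is a subgroup.
In fact K = ⟨r^4⟩.

Yes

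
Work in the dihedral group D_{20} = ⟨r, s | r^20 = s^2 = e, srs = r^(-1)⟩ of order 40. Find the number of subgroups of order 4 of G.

11

|G| = 40 and 4 | 40, so subgroups of order 4 are possible by Lagrange.
The subgroups of order 4 are: {e, r^10, s, r^10s}; {e, r^10, rs, r^11s}; {e, r^10, r^2s, r^12s}; {e, r^10, r^3s, r^13s}; … (11 in all).
So G has 11 subgroups of order 4.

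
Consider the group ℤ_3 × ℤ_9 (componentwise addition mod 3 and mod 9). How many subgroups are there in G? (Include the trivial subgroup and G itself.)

|G| = 27, so by Lagrange every subgroup order divides 27. Divisors: 1, 3, 9, 27.
Subgroups by order — order 1: 1; order 3: 4; order 9: 4; order 27: 1.
Total: 1 + 4 + 4 + 1 = 10.

10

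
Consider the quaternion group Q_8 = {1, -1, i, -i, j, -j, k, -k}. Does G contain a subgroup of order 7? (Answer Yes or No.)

No

7 does not divide |G| = 8, so by Lagrange no subgroup of order 7 exists.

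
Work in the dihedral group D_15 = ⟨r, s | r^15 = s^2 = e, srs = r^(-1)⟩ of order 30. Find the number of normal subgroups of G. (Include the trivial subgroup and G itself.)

5

G has 28 subgroups. Checking conjugation-invariance by order — order 1: 1/1 normal; order 2: 0/15 normal; order 3: 1/1 normal; order 5: 1/1 normal; order 6: 0/5 normal; order 10: 0/3 normal; order 15: 1/1 normal; order 30: 1/1 normal.
Total normal subgroups: 5.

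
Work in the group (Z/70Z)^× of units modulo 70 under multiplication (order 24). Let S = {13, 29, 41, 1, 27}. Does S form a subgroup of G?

No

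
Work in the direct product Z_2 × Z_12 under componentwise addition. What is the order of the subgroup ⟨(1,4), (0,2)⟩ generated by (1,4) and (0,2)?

|⟨(1,4)⟩| = 6 and |⟨(0,2)⟩| = 6, so |H| is a multiple of lcm(6, 6) = 6 and divides |G| = 24.
Closing under the operation: H = {(0,0), (0,2), (0,4), (0,6), (0,8), (0,10), (1,0), (1,2), (1,4), (1,6), (1,8), (1,10)}, so |H| = 12.

12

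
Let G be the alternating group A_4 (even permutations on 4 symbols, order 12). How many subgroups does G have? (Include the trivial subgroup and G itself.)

10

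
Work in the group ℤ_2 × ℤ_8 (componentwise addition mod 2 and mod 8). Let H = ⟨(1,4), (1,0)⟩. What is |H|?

4

|⟨(1,4)⟩| = 2 and |⟨(1,0)⟩| = 2, so |H| is a multiple of lcm(2, 2) = 2 and divides |G| = 16.
Closing under the operation: H = {(0,0), (0,4), (1,0), (1,4)}, so |H| = 4.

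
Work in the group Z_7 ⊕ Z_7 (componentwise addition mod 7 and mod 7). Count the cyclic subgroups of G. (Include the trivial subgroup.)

9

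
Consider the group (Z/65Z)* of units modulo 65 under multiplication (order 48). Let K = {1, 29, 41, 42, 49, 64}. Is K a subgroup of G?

No

49 ∈ K but its inverse 4 ∉ K, so K is not a subgroup.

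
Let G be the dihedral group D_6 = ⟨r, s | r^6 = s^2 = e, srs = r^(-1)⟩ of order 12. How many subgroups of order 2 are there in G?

|G| = 12 and 2 | 12, so subgroups of order 2 are possible by Lagrange.
The subgroups of order 2 are: {e, r^2s}; {e, r^3}; {e, r^3s}; {e, r^4s}; … (7 in all).
So G has 7 subgroups of order 2.

7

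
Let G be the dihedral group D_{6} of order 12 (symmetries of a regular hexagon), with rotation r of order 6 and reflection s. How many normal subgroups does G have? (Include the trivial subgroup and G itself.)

7

G has 16 subgroups. Checking conjugation-invariance by order — order 1: 1/1 normal; order 2: 1/7 normal; order 3: 1/1 normal; order 4: 0/3 normal; order 6: 3/3 normal; order 12: 1/1 normal.
Total normal subgroups: 7.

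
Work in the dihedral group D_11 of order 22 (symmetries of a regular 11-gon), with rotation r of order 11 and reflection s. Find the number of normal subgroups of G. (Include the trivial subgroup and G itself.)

3

G has 14 subgroups. Checking conjugation-invariance by order — order 1: 1/1 normal; order 2: 0/11 normal; order 11: 1/1 normal; order 22: 1/1 normal.
Total normal subgroups: 3.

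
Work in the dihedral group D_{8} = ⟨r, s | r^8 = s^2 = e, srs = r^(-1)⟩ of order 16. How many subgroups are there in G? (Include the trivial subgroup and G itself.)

19

|G| = 16, so by Lagrange every subgroup order divides 16. Divisors: 1, 2, 4, 8, 16.
Subgroups by order — order 1: 1; order 2: 9; order 4: 5; order 8: 3; order 16: 1.
Total: 1 + 9 + 5 + 3 + 1 = 19.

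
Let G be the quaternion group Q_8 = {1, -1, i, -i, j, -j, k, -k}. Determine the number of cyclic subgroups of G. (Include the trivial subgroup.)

A cyclic subgroup of order d is generated by each of its φ(d) elements of order d, so the cyclic subgroups of order d number (#elements of order d)/φ(d).
Cyclic subgroups by order — order 1: 1; order 2: 1; order 4: 3.
Total: 5.

5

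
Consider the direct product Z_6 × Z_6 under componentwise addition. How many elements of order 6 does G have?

An element (a,b) has order lcm(ord(a), ord(b)); count pairs with lcm equal to 6.
Enumerating gives 24 such elements.

24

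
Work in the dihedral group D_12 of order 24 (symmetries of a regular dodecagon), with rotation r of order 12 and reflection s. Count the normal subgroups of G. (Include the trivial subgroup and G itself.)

9

G has 34 subgroups. Checking conjugation-invariance by order — order 1: 1/1 normal; order 2: 1/13 normal; order 3: 1/1 normal; order 4: 1/7 normal; order 6: 1/5 normal; order 8: 0/3 normal; order 12: 3/3 normal; order 24: 1/1 normal.
Total normal subgroups: 9.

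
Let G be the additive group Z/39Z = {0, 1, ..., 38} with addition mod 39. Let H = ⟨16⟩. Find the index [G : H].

1

|⟨16⟩| = 39 and |G| = 39.
By Lagrange, [G : H] = |G|/|H| = 39/39 = 1.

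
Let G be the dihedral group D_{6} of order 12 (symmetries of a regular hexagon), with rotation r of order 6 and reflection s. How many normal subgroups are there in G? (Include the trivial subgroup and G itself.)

G has 16 subgroups. Checking conjugation-invariance by order — order 1: 1/1 normal; order 2: 1/7 normal; order 3: 1/1 normal; order 4: 0/3 normal; order 6: 3/3 normal; order 12: 1/1 normal.
Total normal subgroups: 7.

7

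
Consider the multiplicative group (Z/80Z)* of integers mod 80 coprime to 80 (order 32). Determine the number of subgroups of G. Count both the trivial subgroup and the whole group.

|G| = 32, so by Lagrange every subgroup order divides 32. Divisors: 1, 2, 4, 8, 16, 32.
Subgroups by order — order 1: 1; order 2: 7; order 4: 19; order 8: 19; order 16: 7; order 32: 1.
Total: 1 + 7 + 19 + 19 + 7 + 1 = 54.

54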